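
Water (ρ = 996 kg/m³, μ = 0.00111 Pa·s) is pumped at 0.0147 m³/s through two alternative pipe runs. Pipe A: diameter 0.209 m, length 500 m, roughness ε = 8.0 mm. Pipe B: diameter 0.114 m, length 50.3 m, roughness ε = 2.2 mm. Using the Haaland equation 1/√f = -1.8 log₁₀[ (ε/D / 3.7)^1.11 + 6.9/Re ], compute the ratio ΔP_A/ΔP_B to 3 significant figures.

Pipe A: V = Q/A = 0.0147/0.03431 = 0.4285 m/s; Re = 8.036e+04; ε/D = 0.0383; Haaland → f = 0.0639; ΔP_A = f(L/D)(ρV²/2) = 1.398e+04 Pa.
Pipe B: V = Q/A = 0.0147/0.01021 = 1.44 m/s; Re = 1.473e+05; ε/D = 0.0193; Haaland → f = 0.04834; ΔP_B = f(L/D)(ρV²/2) = 2.203e+04 Pa.
ΔP_A/ΔP_B = 1.398e+04/2.203e+04 = 0.634.

ΔP_A/ΔP_B ≈ 0.634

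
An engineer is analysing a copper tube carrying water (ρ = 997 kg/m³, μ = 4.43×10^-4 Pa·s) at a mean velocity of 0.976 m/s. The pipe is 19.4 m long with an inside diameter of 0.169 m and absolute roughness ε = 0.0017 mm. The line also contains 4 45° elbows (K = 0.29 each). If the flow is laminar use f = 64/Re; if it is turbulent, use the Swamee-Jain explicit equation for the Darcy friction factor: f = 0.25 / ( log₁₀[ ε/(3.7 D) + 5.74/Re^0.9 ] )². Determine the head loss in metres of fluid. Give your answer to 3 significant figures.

h_f ≈ 0.134 m

Reynolds number Re = ρVD/μ = 997 · 0.976 · 0.169 / 0.000443 = 3.712e+05.
Re > 4000 → turbulent. Relative roughness ε/D = 1.7e-06/0.169 = 1.01e-05. Swamee-Jain: f = 0.25/(log₁₀[1.01e-05/3.7 + 5.74/3.712e+05^0.9])² = 0.25/(log₁₀[2.72e-06 + 5.58e-05])² = 0.25/(-4.233)² = 0.01395.
Total minor-loss coefficient ΣK = 4·0.29 = 1.16.
ΔP = [f·L/D + ΣK]·(ρV²/2) = [0.01395·19.4/0.169 + 1.16]·(997·0.976²/2) = [1.602 + 1.16]·474.9 = 1311 Pa.
Head loss h_f = ΔP/(ρg) = 1311/(997·9.81) = 0.134 m.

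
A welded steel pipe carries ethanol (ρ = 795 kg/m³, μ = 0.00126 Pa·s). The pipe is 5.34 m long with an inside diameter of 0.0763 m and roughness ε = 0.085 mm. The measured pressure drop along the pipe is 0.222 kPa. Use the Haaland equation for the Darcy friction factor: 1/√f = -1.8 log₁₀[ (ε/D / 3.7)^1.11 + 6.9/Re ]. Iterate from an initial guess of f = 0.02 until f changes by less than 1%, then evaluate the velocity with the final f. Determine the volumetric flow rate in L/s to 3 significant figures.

Rearranging Darcy-Weisbach: V = √(2·ΔP·D/(f·L·ρ)). With ε/D = 8.5e-05/0.0763 = 0.00111, iterate starting from f = 0.02:
  f = 0.02 → V = √(2·222·0.0763/(0.02·5.34·795)) = 0.6317 m/s; Re = ρVD/μ = 3.041e+04; f → 0.02585
  f = 0.02585 → V = 0.5556 m/s; Re = 2.675e+04; f → 0.02641
  f = 0.02641 → V = 0.5497 m/s; Re = 2.646e+04; f → 0.02646
Converged (Δf/f < 1%). With the final f = 0.02646: V = √(2·222·0.0763/(0.02646·5.34·795)) = 0.5492 m/s.
Q = V·A = 0.5492·(π/4·0.0763²) = 0.002511 m³/s = 2.51 L/s.

Q ≈ 2.51 L/s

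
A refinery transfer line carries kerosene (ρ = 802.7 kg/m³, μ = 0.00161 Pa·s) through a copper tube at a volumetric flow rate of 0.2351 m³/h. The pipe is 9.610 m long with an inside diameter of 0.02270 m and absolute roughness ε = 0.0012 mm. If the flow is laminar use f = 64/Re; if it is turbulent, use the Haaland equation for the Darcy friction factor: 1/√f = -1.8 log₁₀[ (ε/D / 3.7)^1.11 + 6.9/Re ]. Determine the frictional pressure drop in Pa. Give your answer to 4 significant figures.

Q = 0.2351 m³/h = 0.2351/3600 = 6.531e-05 m³/s.
Cross-sectional area A = πD²/4 = π(0.0227)²/4 = 0.0004047 m²; mean velocity V = Q/A = 6.531e-05/0.0004047 = 0.1614 m/s.
Reynolds number Re = ρVD/μ = 802.7 · 0.1614 · 0.0227 / 0.00161 = 1826.
Re < 2300 → laminar flow, so f = 64/Re = 64/1826 = 0.03504 (the turbulent correlation is not needed).
Darcy-Weisbach: ΔP = f(L/D)(ρV²/2) = 0.03504·(9.61/0.0227)·(802.7·0.1614²/2) = 0.03504·423.3·10.45 = 155 Pa.

ΔP ≈ 155.0 Pa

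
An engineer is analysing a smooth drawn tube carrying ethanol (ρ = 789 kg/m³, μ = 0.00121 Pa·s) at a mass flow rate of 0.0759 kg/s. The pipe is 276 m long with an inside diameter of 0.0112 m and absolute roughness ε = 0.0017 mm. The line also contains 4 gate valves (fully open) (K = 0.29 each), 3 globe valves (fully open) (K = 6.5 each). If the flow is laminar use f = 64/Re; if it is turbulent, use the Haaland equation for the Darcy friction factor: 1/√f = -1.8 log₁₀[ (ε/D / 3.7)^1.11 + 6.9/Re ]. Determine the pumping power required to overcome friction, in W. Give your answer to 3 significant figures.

P ≈ 31.2 W

A = πD²/4 = π(0.0112)²/4 = 9.852e-05 m²; mean velocity V = ṁ/(ρA) = 0.0759/(789 · 9.852e-05) = 0.9764 m/s.
Reynolds number Re = ρVD/μ = 789 · 0.9764 · 0.0112 / 0.00121 = 7131.
Re > 4000 → turbulent. Relative roughness ε/D = 1.7e-06/0.0112 = 0.000152. Haaland: 1/√f = -1.8 log₁₀[(0.000152/3.7)^1.11 + 6.9/7131] = -1.8 log₁₀[1.35e-05 + 0.000968] = 5.415, so f = 0.03411.
Total minor-loss coefficient ΣK = 4·0.29 + 3·6.5 = 20.7.
ΔP = [f·L/D + ΣK]·(ρV²/2) = [0.03411·276/0.0112 + 20.7]·(789·0.9764²/2) = [840.4 + 20.7]·376.1 = 3.239e+05 Pa.
Q = ṁ/ρ = 0.0759/789 = 9.62e-05 m³/s.
Pumping power P = QΔP = 9.62e-05·3.239e+05 = 31.16 W = 31.2 W.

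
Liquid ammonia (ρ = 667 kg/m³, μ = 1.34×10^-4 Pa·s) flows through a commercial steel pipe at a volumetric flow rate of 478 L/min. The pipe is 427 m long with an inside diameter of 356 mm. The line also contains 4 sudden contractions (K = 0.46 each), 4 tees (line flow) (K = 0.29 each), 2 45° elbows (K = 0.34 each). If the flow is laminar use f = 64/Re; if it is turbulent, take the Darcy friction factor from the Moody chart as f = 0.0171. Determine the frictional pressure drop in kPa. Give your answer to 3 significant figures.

ΔP ≈ 0.0517 kPa

Q = 478 L/min = 478/60000 = 0.007967 m³/s.
Cross-sectional area A = πD²/4 = π(0.356)²/4 = 0.09954 m²; mean velocity V = Q/A = 0.007967/0.09954 = 0.08004 m/s.
Reynolds number Re = ρVD/μ = 667 · 0.08004 · 0.356 / 0.000134 = 1.418e+05.
Re > 4000 → turbulent; use the Moody-chart value f = 0.0171.
Total minor-loss coefficient ΣK = 4·0.46 + 4·0.29 + 2·0.34 = 3.68.
ΔP = [f·L/D + ΣK]·(ρV²/2) = [0.0171·427/0.356 + 3.68]·(667·0.08004²/2) = [20.51 + 3.68]·2.136 = 51.68 Pa.
ΔP = 51.68 Pa = 0.0517 kPa.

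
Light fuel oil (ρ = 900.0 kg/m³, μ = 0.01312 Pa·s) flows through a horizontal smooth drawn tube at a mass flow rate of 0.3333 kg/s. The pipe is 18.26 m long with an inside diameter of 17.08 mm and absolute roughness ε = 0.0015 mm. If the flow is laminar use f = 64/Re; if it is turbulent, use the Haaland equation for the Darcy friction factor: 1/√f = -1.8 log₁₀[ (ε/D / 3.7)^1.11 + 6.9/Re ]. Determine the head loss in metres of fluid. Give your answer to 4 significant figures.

A = πD²/4 = π(0.01708)²/4 = 0.0002291 m²; mean velocity V = ṁ/(ρA) = 0.3333/(900 · 0.0002291) = 1.616 m/s.
Reynolds number Re = ρVD/μ = 900 · 1.616 · 0.01708 / 0.0131 = 1894.
Re < 2300 → laminar flow, so f = 64/Re = 64/1894 = 0.0338 (the turbulent correlation is not needed).
Darcy-Weisbach: ΔP = f(L/D)(ρV²/2) = 0.0338·(18.26/0.01708)·(900·1.616²/2) = 0.0338·1069·1176 = 4.248e+04 Pa.
Head loss h_f = ΔP/(ρg) = 4.248e+04/(900·9.81) = 4.811 m.

h_f ≈ 4.811 m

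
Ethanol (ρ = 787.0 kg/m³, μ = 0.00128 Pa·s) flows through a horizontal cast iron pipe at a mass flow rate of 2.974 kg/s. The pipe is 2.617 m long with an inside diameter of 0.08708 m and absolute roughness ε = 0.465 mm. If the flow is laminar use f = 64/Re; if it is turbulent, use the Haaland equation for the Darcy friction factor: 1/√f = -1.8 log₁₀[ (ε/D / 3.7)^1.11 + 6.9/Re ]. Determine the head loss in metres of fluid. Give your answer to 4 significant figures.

h_f ≈ 0.02056 m

A = πD²/4 = π(0.08708)²/4 = 0.005956 m²; mean velocity V = ṁ/(ρA) = 2.974/(787 · 0.005956) = 0.6345 m/s.
Reynolds number Re = ρVD/μ = 787 · 0.6345 · 0.08708 / 0.00128 = 3.397e+04.
Re > 4000 → turbulent. Relative roughness ε/D = 0.000465/0.08708 = 0.00534. Haaland: 1/√f = -1.8 log₁₀[(0.00534/3.7)^1.11 + 6.9/3.397e+04] = -1.8 log₁₀[0.000703 + 0.000203] = 5.477, so f = 0.03333.
Darcy-Weisbach: ΔP = f(L/D)(ρV²/2) = 0.03333·(2.617/0.08708)·(787·0.6345²/2) = 0.03333·30.05·158.4 = 158.7 Pa.
Head loss h_f = ΔP/(ρg) = 158.7/(787·9.81) = 0.02056 m.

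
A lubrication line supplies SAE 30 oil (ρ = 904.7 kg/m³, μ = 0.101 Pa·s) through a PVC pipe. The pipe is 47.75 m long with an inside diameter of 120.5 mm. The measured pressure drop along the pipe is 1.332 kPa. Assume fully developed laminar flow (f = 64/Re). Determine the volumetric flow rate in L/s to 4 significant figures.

Q ≈ 1.429 L/s

For laminar flow, f = 64/Re with Re = ρVD/μ, so Darcy-Weisbach reduces to ΔP = 32μLV/D². Solving for V: V = ΔP·D²/(32μL) = 1332·(0.1205)²/(32·0.101·47.75) = 0.1253 m/s.
Check: Re = ρVD/μ = 904.7·0.1253·0.1205/0.101 = 135.3 < 2300, so the laminar assumption holds.
Q = V·A = 0.1253·(π/4·0.1205²) = 0.001429 m³/s = 1.429 L/s.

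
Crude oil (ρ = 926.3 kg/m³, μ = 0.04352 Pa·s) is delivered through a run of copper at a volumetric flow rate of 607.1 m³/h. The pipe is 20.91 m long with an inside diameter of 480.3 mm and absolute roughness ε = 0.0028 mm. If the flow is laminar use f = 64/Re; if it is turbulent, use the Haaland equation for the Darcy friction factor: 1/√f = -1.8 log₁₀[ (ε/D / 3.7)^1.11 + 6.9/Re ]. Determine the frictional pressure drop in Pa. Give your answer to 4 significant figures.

Q = 607.1 m³/h = 607.1/3600 = 0.1686 m³/s.
Cross-sectional area A = πD²/4 = π(0.4803)²/4 = 0.1812 m²; mean velocity V = Q/A = 0.1686/0.1812 = 0.9308 m/s.
Reynolds number Re = ρVD/μ = 926.3 · 0.9308 · 0.4803 / 0.0435 = 9515.
Re > 4000 → turbulent. Relative roughness ε/D = 2.8e-06/0.4803 = 5.83e-06. Haaland: 1/√f = -1.8 log₁₀[(5.83e-06/3.7)^1.11 + 6.9/9515] = -1.8 log₁₀[3.62e-07 + 0.000725] = 5.651, so f = 0.03132.
Darcy-Weisbach: ΔP = f(L/D)(ρV²/2) = 0.03132·(20.91/0.4803)·(926.3·0.9308²/2) = 0.03132·43.54·401.2 = 547 Pa.

ΔP ≈ 547.0 Pa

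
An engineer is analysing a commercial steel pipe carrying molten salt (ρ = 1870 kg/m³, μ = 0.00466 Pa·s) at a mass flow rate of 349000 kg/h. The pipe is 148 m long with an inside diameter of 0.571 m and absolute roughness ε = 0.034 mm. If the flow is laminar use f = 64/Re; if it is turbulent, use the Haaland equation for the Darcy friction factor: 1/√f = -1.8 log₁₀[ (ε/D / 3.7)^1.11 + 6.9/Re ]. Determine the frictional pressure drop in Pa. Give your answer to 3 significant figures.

ΔP ≈ 211 Pa

ṁ = 349000 kg/h = 349000/3600 = 96.94 kg/s.
A = πD²/4 = π(0.571)²/4 = 0.2561 m²; mean velocity V = ṁ/(ρA) = 96.94/(1870 · 0.2561) = 0.2025 m/s.
Reynolds number Re = ρVD/μ = 1870 · 0.2025 · 0.571 / 0.00466 = 4.639e+04.
Re > 4000 → turbulent. Relative roughness ε/D = 3.4e-05/0.571 = 5.95e-05. Haaland: 1/√f = -1.8 log₁₀[(5.95e-05/3.7)^1.11 + 6.9/4.639e+04] = -1.8 log₁₀[4.78e-06 + 0.000149] = 6.865, so f = 0.02122.
Darcy-Weisbach: ΔP = f(L/D)(ρV²/2) = 0.02122·(148/0.571)·(1870·0.2025²/2) = 0.02122·259.2·38.32 = 210.8 Pa.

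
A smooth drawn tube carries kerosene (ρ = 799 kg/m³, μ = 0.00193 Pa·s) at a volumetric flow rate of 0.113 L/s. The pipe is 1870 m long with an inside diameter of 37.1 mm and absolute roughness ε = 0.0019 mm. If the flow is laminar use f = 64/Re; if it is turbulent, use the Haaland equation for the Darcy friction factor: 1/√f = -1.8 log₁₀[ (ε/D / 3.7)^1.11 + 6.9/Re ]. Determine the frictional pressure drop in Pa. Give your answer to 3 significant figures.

ΔP ≈ 8770 Pa

Q = 0.113 L/s = 0.113/1000 = 0.000113 m³/s.
Cross-sectional area A = πD²/4 = π(0.0371)²/4 = 0.001081 m²; mean velocity V = Q/A = 0.000113/0.001081 = 0.1045 m/s.
Reynolds number Re = ρVD/μ = 799 · 0.1045 · 0.0371 / 0.00193 = 1605.
Re < 2300 → laminar flow, so f = 64/Re = 64/1605 = 0.03986 (the turbulent correlation is not needed).
Darcy-Weisbach: ΔP = f(L/D)(ρV²/2) = 0.03986·(1870/0.0371)·(799·0.1045²/2) = 0.03986·5.04e+04·4.365 = 8771 Pa.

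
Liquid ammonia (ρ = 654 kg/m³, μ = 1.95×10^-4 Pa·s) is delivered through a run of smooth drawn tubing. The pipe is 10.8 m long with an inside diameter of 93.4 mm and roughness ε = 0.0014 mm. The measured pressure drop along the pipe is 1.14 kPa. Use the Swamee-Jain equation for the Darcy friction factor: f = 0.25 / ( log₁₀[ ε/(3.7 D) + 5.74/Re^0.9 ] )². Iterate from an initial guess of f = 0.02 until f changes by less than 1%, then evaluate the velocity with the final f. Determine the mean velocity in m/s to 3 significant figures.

Rearranging Darcy-Weisbach: V = √(2·ΔP·D/(f·L·ρ)). With ε/D = 1.4e-06/0.0934 = 1.5e-05, iterate starting from f = 0.02:
  f = 0.02 → V = √(2·1140·0.0934/(0.02·10.8·654)) = 1.228 m/s; Re = ρVD/μ = 3.846e+05; f → 0.01393
  f = 0.01393 → V = 1.471 m/s; Re = 4.608e+05; f → 0.01351
  f = 0.01351 → V = 1.494 m/s; Re = 4.679e+05; f → 0.01348
Converged (Δf/f < 1%). With the final f = 0.01348: V = √(2·1140·0.0934/(0.01348·10.8·654)) = 1.496 m/s.

V ≈ 1.50 m/s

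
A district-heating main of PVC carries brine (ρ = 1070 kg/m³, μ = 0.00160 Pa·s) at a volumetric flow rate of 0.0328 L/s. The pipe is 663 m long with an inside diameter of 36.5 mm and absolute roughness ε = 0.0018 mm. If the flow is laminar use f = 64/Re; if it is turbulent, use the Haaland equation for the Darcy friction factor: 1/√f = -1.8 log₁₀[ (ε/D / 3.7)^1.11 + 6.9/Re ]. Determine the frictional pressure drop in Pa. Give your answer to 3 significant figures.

Q = 0.0328 L/s = 0.0328/1000 = 3.28e-05 m³/s.
Cross-sectional area A = πD²/4 = π(0.0365)²/4 = 0.001046 m²; mean velocity V = Q/A = 3.28e-05/0.001046 = 0.03135 m/s.
Reynolds number Re = ρVD/μ = 1070 · 0.03135 · 0.0365 / 0.0016 = 765.2.
Re < 2300 → laminar flow, so f = 64/Re = 64/765.2 = 0.08364 (the turbulent correlation is not needed).
Darcy-Weisbach: ΔP = f(L/D)(ρV²/2) = 0.08364·(663/0.0365)·(1070·0.03135²/2) = 0.08364·1.816e+04·0.5257 = 798.7 Pa.

ΔP ≈ 799 Pa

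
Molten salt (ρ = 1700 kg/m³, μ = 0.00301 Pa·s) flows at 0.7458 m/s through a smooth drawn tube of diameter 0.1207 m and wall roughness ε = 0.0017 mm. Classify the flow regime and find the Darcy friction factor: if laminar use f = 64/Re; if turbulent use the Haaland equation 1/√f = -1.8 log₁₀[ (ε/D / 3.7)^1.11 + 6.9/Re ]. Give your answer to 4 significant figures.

Re = ρVD/μ = 1700·0.7458·0.1207/0.00301 = 5.084e+04.
Re > 4000 → turbulent. ε/D = 1.7e-06/0.1207 = 1.41e-05; Haaland: 1/√f = -1.8 log₁₀[9.65e-07 + 0.000136] = 6.956, so f = 0.02067.

f ≈ 0.02067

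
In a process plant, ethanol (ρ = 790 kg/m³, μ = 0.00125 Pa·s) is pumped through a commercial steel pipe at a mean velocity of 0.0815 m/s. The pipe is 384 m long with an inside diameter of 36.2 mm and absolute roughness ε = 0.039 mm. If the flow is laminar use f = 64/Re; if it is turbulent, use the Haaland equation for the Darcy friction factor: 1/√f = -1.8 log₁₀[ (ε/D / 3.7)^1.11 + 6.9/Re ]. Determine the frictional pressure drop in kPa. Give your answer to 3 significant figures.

ΔP ≈ 0.955 kPa

Reynolds number Re = ρVD/μ = 790 · 0.0815 · 0.0362 / 0.00125 = 1865.
Re < 2300 → laminar flow, so f = 64/Re = 64/1865 = 0.03432 (the turbulent correlation is not needed).
Darcy-Weisbach: ΔP = f(L/D)(ρV²/2) = 0.03432·(384/0.0362)·(790·0.0815²/2) = 0.03432·1.061e+04·2.624 = 955.3 Pa.
ΔP = 955.3 Pa = 0.955 kPa.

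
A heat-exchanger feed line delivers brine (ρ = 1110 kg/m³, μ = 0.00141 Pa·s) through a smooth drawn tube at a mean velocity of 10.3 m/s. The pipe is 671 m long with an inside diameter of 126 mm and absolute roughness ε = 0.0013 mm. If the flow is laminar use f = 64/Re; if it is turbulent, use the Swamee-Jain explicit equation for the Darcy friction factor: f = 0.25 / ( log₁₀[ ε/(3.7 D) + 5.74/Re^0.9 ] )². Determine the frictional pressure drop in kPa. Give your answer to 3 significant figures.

ΔP ≈ 3710 kPa

Reynolds number Re = ρVD/μ = 1110 · 10.3 · 0.126 / 0.00141 = 1.022e+06.
Re > 4000 → turbulent. Relative roughness ε/D = 1.3e-06/0.126 = 1.03e-05. Swamee-Jain: f = 0.25/(log₁₀[1.03e-05/3.7 + 5.74/1.022e+06^0.9])² = 0.25/(log₁₀[2.79e-06 + 2.24e-05])² = 0.25/(-4.599)² = 0.01182.
Darcy-Weisbach: ΔP = f(L/D)(ρV²/2) = 0.01182·(671/0.126)·(1110·10.3²/2) = 0.01182·5325·5.888e+04 = 3.707e+06 Pa.
ΔP = 3.707e+06 Pa = 3710 kPa.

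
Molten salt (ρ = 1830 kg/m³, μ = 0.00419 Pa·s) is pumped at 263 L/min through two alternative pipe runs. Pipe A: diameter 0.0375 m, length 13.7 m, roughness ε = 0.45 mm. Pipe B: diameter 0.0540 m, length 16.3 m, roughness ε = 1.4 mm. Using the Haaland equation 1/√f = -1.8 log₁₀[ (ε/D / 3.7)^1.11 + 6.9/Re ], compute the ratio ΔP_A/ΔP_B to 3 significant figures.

ΔP_A/ΔP_B ≈ 3.92

Pipe A: V = Q/A = 0.004383/0.001104 = 3.969 m/s; Re = 6.5e+04; ε/D = 0.012; Haaland → f = 0.0412; ΔP_A = f(L/D)(ρV²/2) = 2.169e+05 Pa.
Pipe B: V = Q/A = 0.004383/0.00229 = 1.914 m/s; Re = 4.514e+04; ε/D = 0.0259; Haaland → f = 0.0547; ΔP_B = f(L/D)(ρV²/2) = 5.534e+04 Pa.
ΔP_A/ΔP_B = 2.169e+05/5.534e+04 = 3.92.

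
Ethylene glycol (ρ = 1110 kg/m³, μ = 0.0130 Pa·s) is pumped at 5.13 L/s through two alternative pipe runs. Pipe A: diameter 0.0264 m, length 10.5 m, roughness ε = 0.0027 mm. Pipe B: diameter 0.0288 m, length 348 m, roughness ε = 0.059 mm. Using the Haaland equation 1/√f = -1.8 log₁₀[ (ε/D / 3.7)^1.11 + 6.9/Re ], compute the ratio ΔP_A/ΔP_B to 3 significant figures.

Pipe A: V = Q/A = 0.00513/0.0005474 = 9.372 m/s; Re = 2.113e+04; ε/D = 0.000102; Haaland → f = 0.02557; ΔP_A = f(L/D)(ρV²/2) = 4.957e+05 Pa.
Pipe B: V = Q/A = 0.00513/0.0006514 = 7.875 m/s; Re = 1.936e+04; ε/D = 0.00205; Haaland → f = 0.02972; ΔP_B = f(L/D)(ρV²/2) = 1.236e+07 Pa.
ΔP_A/ΔP_B = 4.957e+05/1.236e+07 = 0.0401.

ΔP_A/ΔP_B ≈ 0.0401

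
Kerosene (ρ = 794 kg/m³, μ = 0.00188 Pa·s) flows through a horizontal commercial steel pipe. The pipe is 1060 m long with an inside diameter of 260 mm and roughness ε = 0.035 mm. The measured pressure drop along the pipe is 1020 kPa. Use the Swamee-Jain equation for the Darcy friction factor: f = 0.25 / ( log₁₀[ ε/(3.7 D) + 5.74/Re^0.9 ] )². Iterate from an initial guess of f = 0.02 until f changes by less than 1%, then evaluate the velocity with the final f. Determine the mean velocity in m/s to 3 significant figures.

Rearranging Darcy-Weisbach: V = √(2·ΔP·D/(f·L·ρ)). With ε/D = 3.5e-05/0.26 = 0.000135, iterate starting from f = 0.02:
  f = 0.02 → V = √(2·1.02e+06·0.26/(0.02·1060·794)) = 5.613 m/s; Re = ρVD/μ = 6.164e+05; f → 0.01455
  f = 0.01455 → V = 6.58 m/s; Re = 7.226e+05; f → 0.01435
  f = 0.01435 → V = 6.627 m/s; Re = 7.277e+05; f → 0.01434
Converged (Δf/f < 1%). With the final f = 0.01434: V = √(2·1.02e+06·0.26/(0.01434·1060·794)) = 6.629 m/s.

V ≈ 6.63 m/s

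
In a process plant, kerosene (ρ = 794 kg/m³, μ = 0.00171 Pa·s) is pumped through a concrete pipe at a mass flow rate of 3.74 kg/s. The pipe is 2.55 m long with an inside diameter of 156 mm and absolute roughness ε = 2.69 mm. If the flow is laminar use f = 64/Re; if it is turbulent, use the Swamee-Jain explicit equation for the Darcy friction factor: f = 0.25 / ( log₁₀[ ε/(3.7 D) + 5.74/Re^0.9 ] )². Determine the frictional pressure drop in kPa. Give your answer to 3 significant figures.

A = πD²/4 = π(0.156)²/4 = 0.01911 m²; mean velocity V = ṁ/(ρA) = 3.74/(794 · 0.01911) = 0.2464 m/s.
Reynolds number Re = ρVD/μ = 794 · 0.2464 · 0.156 / 0.00171 = 1.785e+04.
Re > 4000 → turbulent. Relative roughness ε/D = 0.00269/0.156 = 0.0172. Swamee-Jain: f = 0.25/(log₁₀[0.0172/3.7 + 5.74/1.785e+04^0.9])² = 0.25/(log₁₀[0.00466 + 0.000856])² = 0.25/(-2.258)² = 0.04902.
Darcy-Weisbach: ΔP = f(L/D)(ρV²/2) = 0.04902·(2.55/0.156)·(794·0.2464²/2) = 0.04902·16.35·24.11 = 19.32 Pa.
ΔP = 19.32 Pa = 0.0193 kPa.

ΔP ≈ 0.0193 kPa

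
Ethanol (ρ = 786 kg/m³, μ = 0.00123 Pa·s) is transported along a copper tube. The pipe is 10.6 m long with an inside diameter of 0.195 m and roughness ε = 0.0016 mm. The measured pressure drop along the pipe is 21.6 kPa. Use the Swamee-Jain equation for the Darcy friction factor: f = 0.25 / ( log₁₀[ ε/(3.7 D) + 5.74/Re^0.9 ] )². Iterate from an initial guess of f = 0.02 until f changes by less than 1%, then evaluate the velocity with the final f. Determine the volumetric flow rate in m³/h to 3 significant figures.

Q ≈ 1010 m³/h

Rearranging Darcy-Weisbach: V = √(2·ΔP·D/(f·L·ρ)). With ε/D = 1.6e-06/0.195 = 8.21e-06, iterate starting from f = 0.02:
  f = 0.02 → V = √(2·2.16e+04·0.195/(0.02·10.6·786)) = 7.11 m/s; Re = ρVD/μ = 8.86e+05; f → 0.01204
  f = 0.01204 → V = 9.165 m/s; Re = 1.142e+06; f → 0.01157
  f = 0.01157 → V = 9.347 m/s; Re = 1.165e+06; f → 0.01154
Converged (Δf/f < 1%). With the final f = 0.01154: V = √(2·2.16e+04·0.195/(0.01154·10.6·786)) = 9.361 m/s.
Q = V·A = 9.361·(π/4·0.195²) = 0.2796 m³/s = 1010 m³/h.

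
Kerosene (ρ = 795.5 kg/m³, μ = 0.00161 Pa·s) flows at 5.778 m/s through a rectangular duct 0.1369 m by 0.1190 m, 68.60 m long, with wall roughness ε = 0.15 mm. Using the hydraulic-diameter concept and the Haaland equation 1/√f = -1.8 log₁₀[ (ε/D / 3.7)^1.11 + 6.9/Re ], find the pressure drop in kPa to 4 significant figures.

ΔP ≈ 151.1 kPa

Hydraulic diameter D_h = 4A/P = 4·(0.1369·0.119)/(2·(0.1369+0.119)) = 0.06516/0.5118 = 0.1273 m.
Re = ρVD_h/μ = 795.5·5.778·0.1273/0.00161 = 3.635e+05.
ε/D_h = 0.00015/0.1273 = 0.00118; Haaland gives 1/√f = -1.8 log₁₀[0.000131+1.9e-05] = 6.881, so f = 0.02112.
ΔP = f(L/D_h)(ρV²/2) = 0.02112·68.6/0.1273·1.328e+04 = 1.511e+05 Pa.
ΔP = 151.1 kPa.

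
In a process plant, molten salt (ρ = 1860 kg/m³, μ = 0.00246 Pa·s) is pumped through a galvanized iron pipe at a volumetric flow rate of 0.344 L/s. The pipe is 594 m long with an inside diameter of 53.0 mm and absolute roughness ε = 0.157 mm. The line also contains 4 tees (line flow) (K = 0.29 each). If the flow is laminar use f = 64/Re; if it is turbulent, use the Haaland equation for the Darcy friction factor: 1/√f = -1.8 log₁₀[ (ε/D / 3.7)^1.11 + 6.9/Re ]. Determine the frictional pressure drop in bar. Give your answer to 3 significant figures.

Q = 0.344 L/s = 0.344/1000 = 0.000344 m³/s.
Cross-sectional area A = πD²/4 = π(0.053)²/4 = 0.002206 m²; mean velocity V = Q/A = 0.000344/0.002206 = 0.1559 m/s.
Reynolds number Re = ρVD/μ = 1860 · 0.1559 · 0.053 / 0.00246 = 6248.
Re > 4000 → turbulent. Relative roughness ε/D = 0.000157/0.053 = 0.00296. Haaland: 1/√f = -1.8 log₁₀[(0.00296/3.7)^1.11 + 6.9/6248] = -1.8 log₁₀[0.000365 + 0.0011] = 5.099, so f = 0.03846.
Total minor-loss coefficient ΣK = 4·0.29 = 1.16.
ΔP = [f·L/D + ΣK]·(ρV²/2) = [0.03846·594/0.053 + 1.16]·(1860·0.1559²/2) = [431.1 + 1.16]·22.61 = 9773 Pa.
ΔP = 9773 Pa = 0.0977 bar.

ΔP ≈ 0.0977 bar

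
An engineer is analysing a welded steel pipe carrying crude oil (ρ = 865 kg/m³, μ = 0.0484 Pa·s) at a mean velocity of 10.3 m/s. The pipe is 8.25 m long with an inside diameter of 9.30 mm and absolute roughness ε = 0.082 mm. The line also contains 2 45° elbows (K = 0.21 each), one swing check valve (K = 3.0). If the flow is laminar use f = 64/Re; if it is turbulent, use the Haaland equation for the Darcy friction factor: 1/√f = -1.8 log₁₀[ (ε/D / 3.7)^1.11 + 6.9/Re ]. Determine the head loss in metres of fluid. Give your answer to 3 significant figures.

Reynolds number Re = ρVD/μ = 865 · 10.3 · 0.0093 / 0.0484 = 1712.
Re < 2300 → laminar flow, so f = 64/Re = 64/1712 = 0.03738 (the turbulent correlation is not needed).
Total minor-loss coefficient ΣK = 2·0.21 + 1·3 = 3.42.
ΔP = [f·L/D + ΣK]·(ρV²/2) = [0.03738·8.25/0.0093 + 3.42]·(865·10.3²/2) = [33.16 + 3.42]·4.588e+04 = 1.679e+06 Pa.
Head loss h_f = ΔP/(ρg) = 1.679e+06/(865·9.81) = 198 m.

h_f ≈ 198 m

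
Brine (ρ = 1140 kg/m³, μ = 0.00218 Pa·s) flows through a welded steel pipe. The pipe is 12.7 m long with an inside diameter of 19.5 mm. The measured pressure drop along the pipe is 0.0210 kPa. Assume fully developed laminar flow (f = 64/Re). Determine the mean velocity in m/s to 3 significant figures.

For laminar flow, f = 64/Re with Re = ρVD/μ, so Darcy-Weisbach reduces to ΔP = 32μLV/D². Solving for V: V = ΔP·D²/(32μL) = 21·(0.0195)²/(32·0.00218·12.7) = 0.009013 m/s.
Check: Re = ρVD/μ = 1140·0.009013·0.0195/0.00218 = 91.91 < 2300, so the laminar assumption holds.

V ≈ 0.00901 m/s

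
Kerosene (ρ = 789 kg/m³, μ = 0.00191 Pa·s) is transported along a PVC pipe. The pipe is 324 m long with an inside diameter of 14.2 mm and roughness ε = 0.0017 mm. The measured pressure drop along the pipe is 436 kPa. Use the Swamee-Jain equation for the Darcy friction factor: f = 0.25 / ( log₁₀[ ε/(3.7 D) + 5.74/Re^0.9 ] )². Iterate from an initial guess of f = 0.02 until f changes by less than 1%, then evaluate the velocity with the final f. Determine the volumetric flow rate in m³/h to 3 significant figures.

Q ≈ 0.676 m³/h

Rearranging Darcy-Weisbach: V = √(2·ΔP·D/(f·L·ρ)). With ε/D = 1.7e-06/0.0142 = 0.00012, iterate starting from f = 0.02:
  f = 0.02 → V = √(2·4.36e+05·0.0142/(0.02·324·789)) = 1.556 m/s; Re = ρVD/μ = 9129; f → 0.03197
  f = 0.03197 → V = 1.231 m/s; Re = 7221; f → 0.03413
  f = 0.03413 → V = 1.191 m/s; Re = 6988; f → 0.03445
Converged (Δf/f < 1%). With the final f = 0.03445: V = √(2·4.36e+05·0.0142/(0.03445·324·789)) = 1.186 m/s.
Q = V·A = 1.186·(π/4·0.0142²) = 0.0001878 m³/s = 0.676 m³/h.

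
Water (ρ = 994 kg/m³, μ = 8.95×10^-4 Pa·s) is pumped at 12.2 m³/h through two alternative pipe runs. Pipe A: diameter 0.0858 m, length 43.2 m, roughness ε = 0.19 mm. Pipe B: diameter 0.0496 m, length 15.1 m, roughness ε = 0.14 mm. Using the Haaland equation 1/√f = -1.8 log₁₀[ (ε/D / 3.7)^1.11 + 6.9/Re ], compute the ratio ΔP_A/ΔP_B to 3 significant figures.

ΔP_A/ΔP_B ≈ 0.181

Pipe A: V = Q/A = 0.003389/0.005782 = 0.5861 m/s; Re = 5.585e+04; ε/D = 0.00221; Haaland → f = 0.02653; ΔP_A = f(L/D)(ρV²/2) = 2280 Pa.
Pipe B: V = Q/A = 0.003389/0.001932 = 1.754 m/s; Re = 9.662e+04; ε/D = 0.00282; Haaland → f = 0.02703; ΔP_B = f(L/D)(ρV²/2) = 1.258e+04 Pa.
ΔP_A/ΔP_B = 2280/1.258e+04 = 0.181.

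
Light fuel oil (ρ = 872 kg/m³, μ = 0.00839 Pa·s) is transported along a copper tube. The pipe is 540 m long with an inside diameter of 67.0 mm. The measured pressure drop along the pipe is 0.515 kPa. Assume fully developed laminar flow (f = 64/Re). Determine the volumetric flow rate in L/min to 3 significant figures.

Q ≈ 3.37 L/min

For laminar flow, f = 64/Re with Re = ρVD/μ, so Darcy-Weisbach reduces to ΔP = 32μLV/D². Solving for V: V = ΔP·D²/(32μL) = 515·(0.067)²/(32·0.00839·540) = 0.01595 m/s.
Check: Re = ρVD/μ = 872·0.01595·0.067/0.00839 = 111 < 2300, so the laminar assumption holds.
Q = V·A = 0.01595·(π/4·0.067²) = 5.622e-05 m³/s = 3.37 L/min.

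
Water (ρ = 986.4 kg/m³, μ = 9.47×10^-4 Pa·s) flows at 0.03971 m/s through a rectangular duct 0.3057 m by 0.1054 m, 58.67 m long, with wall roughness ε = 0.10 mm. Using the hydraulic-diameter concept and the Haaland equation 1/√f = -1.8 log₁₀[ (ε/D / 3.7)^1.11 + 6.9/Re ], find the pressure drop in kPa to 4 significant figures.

Hydraulic diameter D_h = 4A/P = 4·(0.3057·0.1054)/(2·(0.3057+0.1054)) = 0.1289/0.8222 = 0.1568 m.
Re = ρVD_h/μ = 986.4·0.03971·0.1568/0.000947 = 6484.
ε/D_h = 0.0001/0.1568 = 0.000638; Haaland gives 1/√f = -1.8 log₁₀[6.65e-05+0.00106] = 5.304, so f = 0.03555.
ΔP = f(L/D_h)(ρV²/2) = 0.03555·58.67/0.1568·0.7777 = 10.35 Pa.
ΔP = 0.01035 kPa.

ΔP ≈ 0.01035 kPa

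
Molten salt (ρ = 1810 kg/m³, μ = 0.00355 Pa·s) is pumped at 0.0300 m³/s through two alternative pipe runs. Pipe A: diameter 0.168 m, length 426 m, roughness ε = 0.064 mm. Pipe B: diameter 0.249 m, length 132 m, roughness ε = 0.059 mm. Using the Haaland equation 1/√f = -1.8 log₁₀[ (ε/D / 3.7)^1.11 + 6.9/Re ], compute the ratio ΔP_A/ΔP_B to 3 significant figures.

Pipe A: V = Q/A = 0.03/0.02217 = 1.353 m/s; Re = 1.159e+05; ε/D = 0.000381; Haaland → f = 0.01916; ΔP_A = f(L/D)(ρV²/2) = 8.055e+04 Pa.
Pipe B: V = Q/A = 0.03/0.0487 = 0.6161 m/s; Re = 7.821e+04; ε/D = 0.000237; Haaland → f = 0.01971; ΔP_B = f(L/D)(ρV²/2) = 3589 Pa.
ΔP_A/ΔP_B = 8.055e+04/3589 = 22.4.

ΔP_A/ΔP_B ≈ 22.4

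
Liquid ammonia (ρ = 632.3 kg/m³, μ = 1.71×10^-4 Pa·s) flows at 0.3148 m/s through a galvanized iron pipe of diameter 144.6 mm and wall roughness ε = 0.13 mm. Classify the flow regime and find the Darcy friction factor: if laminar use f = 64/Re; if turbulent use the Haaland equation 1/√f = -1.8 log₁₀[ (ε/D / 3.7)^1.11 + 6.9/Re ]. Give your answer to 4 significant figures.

f ≈ 0.02072

Re = ρVD/μ = 632.3·0.3148·0.1446/0.000171 = 1.683e+05.
Re > 4000 → turbulent. ε/D = 0.00013/0.1446 = 0.000899; Haaland: 1/√f = -1.8 log₁₀[9.73e-05 + 4.1e-05] = 6.947, so f = 0.02072.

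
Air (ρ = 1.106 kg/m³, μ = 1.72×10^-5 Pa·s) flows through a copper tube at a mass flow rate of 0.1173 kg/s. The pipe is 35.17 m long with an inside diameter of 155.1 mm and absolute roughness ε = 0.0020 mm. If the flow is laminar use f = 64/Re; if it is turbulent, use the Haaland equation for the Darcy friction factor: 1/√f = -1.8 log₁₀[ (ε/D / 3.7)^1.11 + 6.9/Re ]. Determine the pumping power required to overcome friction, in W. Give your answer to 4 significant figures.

P ≈ 8.477 W

A = πD²/4 = π(0.1551)²/4 = 0.01889 m²; mean velocity V = ṁ/(ρA) = 0.1173/(1.106 · 0.01889) = 5.613 m/s.
Reynolds number Re = ρVD/μ = 1.106 · 5.613 · 0.1551 / 1.72e-05 = 5.598e+04.
Re > 4000 → turbulent. Relative roughness ε/D = 2e-06/0.1551 = 1.29e-05. Haaland: 1/√f = -1.8 log₁₀[(1.29e-05/3.7)^1.11 + 6.9/5.598e+04] = -1.8 log₁₀[8.75e-07 + 0.000123] = 7.031, so f = 0.02023.
Darcy-Weisbach: ΔP = f(L/D)(ρV²/2) = 0.02023·(35.17/0.1551)·(1.106·5.613²/2) = 0.02023·226.8·17.43 = 79.93 Pa.
Q = ṁ/ρ = 0.1173/1.106 = 0.1061 m³/s.
Pumping power P = QΔP = 0.1061·79.93 = 8.4771 W = 8.477 W.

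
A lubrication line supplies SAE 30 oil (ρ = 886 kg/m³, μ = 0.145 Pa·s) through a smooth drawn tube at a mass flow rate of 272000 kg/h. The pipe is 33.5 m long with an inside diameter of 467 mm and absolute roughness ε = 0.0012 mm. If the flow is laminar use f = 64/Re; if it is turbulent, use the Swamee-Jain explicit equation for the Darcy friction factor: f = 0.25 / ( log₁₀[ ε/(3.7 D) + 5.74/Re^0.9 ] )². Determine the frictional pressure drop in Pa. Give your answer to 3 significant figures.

ΔP ≈ 355 Pa

ṁ = 272000 kg/h = 272000/3600 = 75.56 kg/s.
A = πD²/4 = π(0.467)²/4 = 0.1713 m²; mean velocity V = ṁ/(ρA) = 75.56/(886 · 0.1713) = 0.4979 m/s.
Reynolds number Re = ρVD/μ = 886 · 0.4979 · 0.467 / 0.145 = 1421.
Re < 2300 → laminar flow, so f = 64/Re = 64/1421 = 0.04505 (the turbulent correlation is not needed).
Darcy-Weisbach: ΔP = f(L/D)(ρV²/2) = 0.04505·(33.5/0.467)·(886·0.4979²/2) = 0.04505·71.73·109.8 = 354.8 Pa.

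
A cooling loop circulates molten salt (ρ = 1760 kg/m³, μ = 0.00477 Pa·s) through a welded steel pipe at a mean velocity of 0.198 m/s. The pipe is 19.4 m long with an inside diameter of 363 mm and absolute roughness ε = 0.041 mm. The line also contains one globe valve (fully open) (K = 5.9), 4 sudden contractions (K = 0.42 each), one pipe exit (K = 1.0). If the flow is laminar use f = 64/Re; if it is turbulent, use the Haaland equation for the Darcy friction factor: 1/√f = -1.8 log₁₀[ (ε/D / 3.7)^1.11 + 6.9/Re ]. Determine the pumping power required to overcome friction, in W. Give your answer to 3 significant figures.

P ≈ 6.98 W

Reynolds number Re = ρVD/μ = 1760 · 0.198 · 0.363 / 0.00477 = 2.652e+04.
Re > 4000 → turbulent. Relative roughness ε/D = 4.1e-05/0.363 = 0.000113. Haaland: 1/√f = -1.8 log₁₀[(0.000113/3.7)^1.11 + 6.9/2.652e+04] = -1.8 log₁₀[9.73e-06 + 0.00026] = 6.424, so f = 0.02423.
Total minor-loss coefficient ΣK = 1·5.9 + 4·0.42 + 1·1 = 8.58.
ΔP = [f·L/D + ΣK]·(ρV²/2) = [0.02423·19.4/0.363 + 8.58]·(1760·0.198²/2) = [1.295 + 8.58]·34.5 = 340.7 Pa.
Q = V·A = 0.198·0.1035 = 0.02049 m³/s.
Pumping power P = QΔP = 0.02049·340.7 = 6.981 W = 6.98 W.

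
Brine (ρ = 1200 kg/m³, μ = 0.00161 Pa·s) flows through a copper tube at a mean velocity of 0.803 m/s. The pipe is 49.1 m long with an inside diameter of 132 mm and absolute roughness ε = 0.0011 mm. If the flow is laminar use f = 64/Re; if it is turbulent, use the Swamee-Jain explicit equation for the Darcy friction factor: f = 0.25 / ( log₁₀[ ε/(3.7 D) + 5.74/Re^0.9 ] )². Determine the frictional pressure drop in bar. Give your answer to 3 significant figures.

Reynolds number Re = ρVD/μ = 1200 · 0.803 · 0.132 / 0.00161 = 7.9e+04.
Re > 4000 → turbulent. Relative roughness ε/D = 1.1e-06/0.132 = 8.33e-06. Swamee-Jain: f = 0.25/(log₁₀[8.33e-06/3.7 + 5.74/7.9e+04^0.9])² = 0.25/(log₁₀[2.25e-06 + 0.000224])² = 0.25/(-3.645)² = 0.01882.
Darcy-Weisbach: ΔP = f(L/D)(ρV²/2) = 0.01882·(49.1/0.132)·(1200·0.803²/2) = 0.01882·372·386.9 = 2708 Pa.
ΔP = 2708 Pa = 0.0271 bar.

ΔP ≈ 0.0271 bar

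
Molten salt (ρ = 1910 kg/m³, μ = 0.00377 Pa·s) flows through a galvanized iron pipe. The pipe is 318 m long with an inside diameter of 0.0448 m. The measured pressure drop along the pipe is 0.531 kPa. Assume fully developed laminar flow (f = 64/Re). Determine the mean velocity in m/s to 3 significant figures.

For laminar flow, f = 64/Re with Re = ρVD/μ, so Darcy-Weisbach reduces to ΔP = 32μLV/D². Solving for V: V = ΔP·D²/(32μL) = 531·(0.0448)²/(32·0.00377·318) = 0.02778 m/s.
Check: Re = ρVD/μ = 1910·0.02778·0.0448/0.00377 = 630.5 < 2300, so the laminar assumption holds.

V ≈ 0.0278 m/s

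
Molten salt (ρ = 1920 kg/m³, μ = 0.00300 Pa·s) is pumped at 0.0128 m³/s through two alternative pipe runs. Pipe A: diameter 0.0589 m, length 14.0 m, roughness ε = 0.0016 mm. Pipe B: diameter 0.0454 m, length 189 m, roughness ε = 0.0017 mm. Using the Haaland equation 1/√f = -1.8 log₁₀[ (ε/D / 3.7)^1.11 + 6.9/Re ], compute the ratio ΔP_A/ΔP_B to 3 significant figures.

ΔP_A/ΔP_B ≈ 0.0210

Pipe A: V = Q/A = 0.0128/0.002725 = 4.698 m/s; Re = 1.771e+05; ε/D = 2.72e-05; Haaland → f = 0.01603; ΔP_A = f(L/D)(ρV²/2) = 8.074e+04 Pa.
Pipe B: V = Q/A = 0.0128/0.001619 = 7.907 m/s; Re = 2.297e+05; ε/D = 3.74e-05; Haaland → f = 0.01536; ΔP_B = f(L/D)(ρV²/2) = 3.837e+06 Pa.
ΔP_A/ΔP_B = 8.074e+04/3.837e+06 = 0.0210.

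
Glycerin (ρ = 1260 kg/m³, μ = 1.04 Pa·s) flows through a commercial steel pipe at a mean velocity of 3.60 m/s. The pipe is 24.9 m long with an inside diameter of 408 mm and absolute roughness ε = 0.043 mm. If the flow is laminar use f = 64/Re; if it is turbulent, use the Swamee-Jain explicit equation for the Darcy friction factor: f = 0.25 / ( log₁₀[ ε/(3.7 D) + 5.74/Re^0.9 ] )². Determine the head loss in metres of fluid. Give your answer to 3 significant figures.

Reynolds number Re = ρVD/μ = 1260 · 3.6 · 0.408 / 1.04 = 1780.
Re < 2300 → laminar flow, so f = 64/Re = 64/1780 = 0.03597 (the turbulent correlation is not needed).
Darcy-Weisbach: ΔP = f(L/D)(ρV²/2) = 0.03597·(24.9/0.408)·(1260·3.6²/2) = 0.03597·61.03·8165 = 1.792e+04 Pa.
Head loss h_f = ΔP/(ρg) = 1.792e+04/(1260·9.81) = 1.45 m.

h_f ≈ 1.45 m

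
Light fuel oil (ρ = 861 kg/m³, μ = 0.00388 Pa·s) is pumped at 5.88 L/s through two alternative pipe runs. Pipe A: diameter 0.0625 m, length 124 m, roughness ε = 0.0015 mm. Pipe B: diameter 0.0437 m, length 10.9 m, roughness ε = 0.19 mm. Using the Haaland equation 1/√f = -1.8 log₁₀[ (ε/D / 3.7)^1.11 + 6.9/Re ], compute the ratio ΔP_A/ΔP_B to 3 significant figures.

ΔP_A/ΔP_B ≈ 1.45

Pipe A: V = Q/A = 0.00588/0.003068 = 1.917 m/s; Re = 2.658e+04; ε/D = 2.4e-05; Haaland → f = 0.02404; ΔP_A = f(L/D)(ρV²/2) = 7.544e+04 Pa.
Pipe B: V = Q/A = 0.00588/0.0015 = 3.92 m/s; Re = 3.802e+04; ε/D = 0.00435; Haaland → f = 0.0315; ΔP_B = f(L/D)(ρV²/2) = 5.199e+04 Pa.
ΔP_A/ΔP_B = 7.544e+04/5.199e+04 = 1.45.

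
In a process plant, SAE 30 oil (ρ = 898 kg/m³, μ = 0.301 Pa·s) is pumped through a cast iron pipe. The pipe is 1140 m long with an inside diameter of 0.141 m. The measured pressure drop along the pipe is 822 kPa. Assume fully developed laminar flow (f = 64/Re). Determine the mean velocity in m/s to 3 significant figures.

V ≈ 1.49 m/s

For laminar flow, f = 64/Re with Re = ρVD/μ, so Darcy-Weisbach reduces to ΔP = 32μLV/D². Solving for V: V = ΔP·D²/(32μL) = 8.22e+05·(0.141)²/(32·0.301·1140) = 1.488 m/s.
Check: Re = ρVD/μ = 898·1.488·0.141/0.301 = 626.1 < 2300, so the laminar assumption holds.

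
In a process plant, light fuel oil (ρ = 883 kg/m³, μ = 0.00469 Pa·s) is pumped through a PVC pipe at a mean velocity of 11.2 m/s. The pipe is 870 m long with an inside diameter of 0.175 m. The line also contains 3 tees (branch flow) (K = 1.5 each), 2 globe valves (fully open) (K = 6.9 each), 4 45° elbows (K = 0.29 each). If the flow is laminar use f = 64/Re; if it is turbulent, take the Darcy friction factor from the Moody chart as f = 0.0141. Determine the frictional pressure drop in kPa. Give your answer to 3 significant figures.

ΔP ≈ 4960 kPa

Reynolds number Re = ρVD/μ = 883 · 11.2 · 0.175 / 0.00469 = 3.69e+05.
Re > 4000 → turbulent; use the Moody-chart value f = 0.0141.
Total minor-loss coefficient ΣK = 3·1.5 + 2·6.9 + 4·0.29 = 19.5.
ΔP = [f·L/D + ΣK]·(ρV²/2) = [0.0141·870/0.175 + 19.5]·(883·11.2²/2) = [70.1 + 19.5]·5.538e+04 = 4.96e+06 Pa.
ΔP = 4.96e+06 Pa = 4960 kPa.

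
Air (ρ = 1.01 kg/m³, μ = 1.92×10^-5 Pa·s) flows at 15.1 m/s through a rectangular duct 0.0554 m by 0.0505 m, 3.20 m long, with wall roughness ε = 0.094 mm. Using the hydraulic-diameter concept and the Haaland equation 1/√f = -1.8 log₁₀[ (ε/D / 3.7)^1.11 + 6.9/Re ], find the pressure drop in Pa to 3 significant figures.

ΔP ≈ 183 Pa

Hydraulic diameter D_h = 4A/P = 4·(0.0554·0.0505)/(2·(0.0554+0.0505)) = 0.01119/0.2118 = 0.05284 m.
Re = ρVD_h/μ = 1.01·15.1·0.05284/1.92e-05 = 4.197e+04.
ε/D_h = 9.4e-05/0.05284 = 0.00178; Haaland gives 1/√f = -1.8 log₁₀[0.000207+0.000164] = 6.173, so f = 0.02624.
ΔP = f(L/D_h)(ρV²/2) = 0.02624·3.2/0.05284·115.1 = 183 Pa.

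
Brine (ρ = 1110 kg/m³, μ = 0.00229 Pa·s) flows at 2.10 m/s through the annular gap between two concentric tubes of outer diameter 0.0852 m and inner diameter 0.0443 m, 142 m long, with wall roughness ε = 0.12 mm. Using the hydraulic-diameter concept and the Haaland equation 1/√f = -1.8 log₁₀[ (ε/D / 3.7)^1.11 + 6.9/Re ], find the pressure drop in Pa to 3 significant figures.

ΔP ≈ 244000 Pa

Hydraulic diameter D_h = 4A/P = D_o - D_i = 0.0852 - 0.0443 = 0.0409 m.
Re = ρVD_h/μ = 1110·2.1·0.0409/0.00229 = 4.163e+04.
ε/D_h = 0.00012/0.0409 = 0.00293; Haaland gives 1/√f = -1.8 log₁₀[0.000362+0.000166] = 5.9, so f = 0.02872.
ΔP = f(L/D_h)(ρV²/2) = 0.02872·142/0.0409·2448 = 2.441e+05 Pa.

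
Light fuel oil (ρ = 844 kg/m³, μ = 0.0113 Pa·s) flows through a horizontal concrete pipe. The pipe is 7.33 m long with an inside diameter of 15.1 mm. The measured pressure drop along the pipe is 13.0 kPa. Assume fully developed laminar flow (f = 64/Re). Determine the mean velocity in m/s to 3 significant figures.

V ≈ 1.12 m/s

For laminar flow, f = 64/Re with Re = ρVD/μ, so Darcy-Weisbach reduces to ΔP = 32μLV/D². Solving for V: V = ΔP·D²/(32μL) = 1.3e+04·(0.0151)²/(32·0.0113·7.33) = 1.118 m/s.
Check: Re = ρVD/μ = 844·1.118·0.0151/0.0113 = 1261 < 2300, so the laminar assumption holds.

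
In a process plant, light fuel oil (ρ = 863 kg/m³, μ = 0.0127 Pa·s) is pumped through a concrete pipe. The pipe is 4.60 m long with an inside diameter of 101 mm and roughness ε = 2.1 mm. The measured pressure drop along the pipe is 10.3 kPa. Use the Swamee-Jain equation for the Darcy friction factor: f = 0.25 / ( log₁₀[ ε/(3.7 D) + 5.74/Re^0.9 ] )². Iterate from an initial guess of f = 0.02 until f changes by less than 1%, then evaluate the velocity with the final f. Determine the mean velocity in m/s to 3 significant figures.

V ≈ 3.18 m/s

Rearranging Darcy-Weisbach: V = √(2·ΔP·D/(f·L·ρ)). With ε/D = 0.0021/0.101 = 0.0208, iterate starting from f = 0.02:
  f = 0.02 → V = √(2·1.03e+04·0.101/(0.02·4.6·863)) = 5.119 m/s; Re = ρVD/μ = 3.513e+04; f → 0.05092
  f = 0.05092 → V = 3.208 m/s; Re = 2.202e+04; f → 0.05171
  f = 0.05171 → V = 3.184 m/s; Re = 2.185e+04; f → 0.05173
Converged (Δf/f < 1%). With the final f = 0.05173: V = √(2·1.03e+04·0.101/(0.05173·4.6·863)) = 3.183 m/s.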